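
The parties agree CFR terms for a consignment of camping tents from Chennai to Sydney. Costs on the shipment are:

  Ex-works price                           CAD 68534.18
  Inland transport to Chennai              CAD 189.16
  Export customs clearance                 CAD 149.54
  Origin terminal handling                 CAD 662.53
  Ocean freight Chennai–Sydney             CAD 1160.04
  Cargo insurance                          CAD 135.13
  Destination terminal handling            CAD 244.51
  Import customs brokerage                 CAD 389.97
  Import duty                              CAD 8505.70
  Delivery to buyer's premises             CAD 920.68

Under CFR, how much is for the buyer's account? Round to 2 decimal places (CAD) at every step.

Buyer's account: CAD 10195.99

CFR: the seller pays costs through ocean freight to the destination port, but not insurance.
Seller's account: goods 68534.18 + inland to port 189.16 + export clearance 149.54 + origin terminal 662.53 + freight 1160.04 = 70695.45
Buyer's account: insurance 135.13 + destination terminal 244.51 + brokerage 389.97 + duty 8505.70 + delivery 920.68 = 10195.99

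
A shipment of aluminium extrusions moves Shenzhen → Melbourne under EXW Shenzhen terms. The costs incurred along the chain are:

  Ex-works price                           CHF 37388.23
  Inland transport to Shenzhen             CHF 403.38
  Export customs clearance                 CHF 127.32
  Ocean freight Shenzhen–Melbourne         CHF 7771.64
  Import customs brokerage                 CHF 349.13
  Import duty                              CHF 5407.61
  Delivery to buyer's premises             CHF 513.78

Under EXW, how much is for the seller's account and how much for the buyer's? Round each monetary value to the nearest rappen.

Seller: CHF 37388.23; buyer: CHF 14572.86

EXW: the seller makes goods available at their premises; the buyer bears all onward costs.
Seller's account: goods 37388.23 = 37388.23
Buyer's account: inland to port 403.38 + export clearance 127.32 + freight 7771.64 + brokerage 349.13 + duty 5407.61 + delivery 513.78 = 14572.86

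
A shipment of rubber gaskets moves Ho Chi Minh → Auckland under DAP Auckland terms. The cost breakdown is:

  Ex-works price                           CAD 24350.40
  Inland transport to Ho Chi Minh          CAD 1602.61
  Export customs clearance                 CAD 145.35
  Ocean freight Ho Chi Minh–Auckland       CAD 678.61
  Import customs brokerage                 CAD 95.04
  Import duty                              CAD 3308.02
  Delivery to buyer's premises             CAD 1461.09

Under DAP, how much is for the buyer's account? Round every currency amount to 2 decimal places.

DAP: the seller bears all costs to the named destination except import duty and clearance.
Seller's account: goods 24350.40 + inland to port 1602.61 + export clearance 145.35 + freight 678.61 + delivery 1461.09 = 28238.06
Buyer's account: brokerage 95.04 + duty 3308.02 = 3403.06

Buyer's account: CAD 3403.06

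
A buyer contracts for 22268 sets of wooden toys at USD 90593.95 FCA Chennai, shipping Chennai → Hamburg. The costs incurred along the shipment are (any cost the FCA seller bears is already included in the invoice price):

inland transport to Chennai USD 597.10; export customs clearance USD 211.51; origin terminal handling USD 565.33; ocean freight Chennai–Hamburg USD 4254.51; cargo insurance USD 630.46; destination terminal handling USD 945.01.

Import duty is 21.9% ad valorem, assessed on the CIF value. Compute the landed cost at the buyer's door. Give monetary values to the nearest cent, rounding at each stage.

FCA: the seller delivers export-cleared goods to the carrier; the buyer bears costs from that point.
Already in the invoice (seller's account under FCA): inland to port, export clearance — exclude.
CIF value = FCA price + origin terminal + freight + insurance = 90593.95 + 565.33 + 4254.51 + 630.46 = 96044.25
Import duty = 96044.25 × 21.9% = 21033.69
Buyer bears: origin terminal 565.33 + freight 4254.51 + insurance 630.46 + destination terminal 945.01 + duty 21033.69 = 27429.00
Landed cost = invoice 90593.95 + 27429.00 = 118022.95

Total landed cost: USD 118022.95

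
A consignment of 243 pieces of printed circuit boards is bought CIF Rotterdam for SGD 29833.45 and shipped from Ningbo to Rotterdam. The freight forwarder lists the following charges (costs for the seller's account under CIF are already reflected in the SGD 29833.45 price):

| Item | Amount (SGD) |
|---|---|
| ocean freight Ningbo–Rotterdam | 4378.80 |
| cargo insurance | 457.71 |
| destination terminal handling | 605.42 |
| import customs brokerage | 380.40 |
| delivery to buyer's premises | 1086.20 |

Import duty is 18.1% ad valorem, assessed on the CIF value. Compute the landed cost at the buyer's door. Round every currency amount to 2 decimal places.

Total landed cost: SGD 37305.32

CIF: the seller pays costs through ocean freight and marine insurance to the destination port.
Already in the invoice (seller's account under CIF): freight, insurance — exclude.
The CIF price already equals the CIF value: 29833.45
Import duty = 29833.45 × 18.1% = 5399.85
Buyer bears: destination terminal 605.42 + brokerage 380.40 + delivery 1086.20 + duty 5399.85 = 7471.87
Landed cost = invoice 29833.45 + 7471.87 = 37305.32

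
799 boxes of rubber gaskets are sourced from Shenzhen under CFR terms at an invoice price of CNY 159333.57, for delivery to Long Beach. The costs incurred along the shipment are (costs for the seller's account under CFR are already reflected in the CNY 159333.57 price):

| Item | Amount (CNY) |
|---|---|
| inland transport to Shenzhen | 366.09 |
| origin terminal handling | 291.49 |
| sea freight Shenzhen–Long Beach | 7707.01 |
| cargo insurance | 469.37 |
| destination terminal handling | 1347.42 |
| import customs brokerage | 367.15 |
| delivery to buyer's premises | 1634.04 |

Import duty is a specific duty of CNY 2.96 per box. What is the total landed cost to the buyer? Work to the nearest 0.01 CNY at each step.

Total landed cost: CNY 165516.59

CFR: the seller pays costs through ocean freight to the destination port, but not insurance.
Already in the invoice (seller's account under CFR): inland to port, origin terminal, freight — exclude.
CIF value = CFR price + insurance = 159333.57 + 469.37 = 159802.94
Import duty = 799 × 2.96 = 2365.04
Buyer bears: insurance 469.37 + destination terminal 1347.42 + brokerage 367.15 + delivery 1634.04 + duty 2365.04 = 6183.02
Landed cost = invoice 159333.57 + 6183.02 = 165516.59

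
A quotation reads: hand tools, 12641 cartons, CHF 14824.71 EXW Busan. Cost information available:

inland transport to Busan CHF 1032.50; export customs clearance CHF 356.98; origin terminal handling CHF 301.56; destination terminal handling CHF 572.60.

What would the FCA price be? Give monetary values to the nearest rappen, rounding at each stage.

Not relevant to the conversion: origin terminal, destination terminal — on the buyer under both terms; not part of either seller's price.
From EXW to FCA, the seller additionally bears: inland to port, export clearance.
FCA price = 14824.71 + 1032.50 + 356.98 = 16214.19

FCA price: CHF 16214.19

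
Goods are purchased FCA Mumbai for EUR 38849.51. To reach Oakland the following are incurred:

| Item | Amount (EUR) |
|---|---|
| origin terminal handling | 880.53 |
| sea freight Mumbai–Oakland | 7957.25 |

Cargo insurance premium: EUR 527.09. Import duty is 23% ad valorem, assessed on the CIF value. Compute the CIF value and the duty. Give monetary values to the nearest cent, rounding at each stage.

CIF = FCA price + pre-shipment costs + freight + insurance
CIF = 38849.51 + 880.53 + 7957.25 + 527.09 = 48214.38
Import duty = 48214.38 × 23% = 11089.31

CIF value: EUR 48214.38; import duty: EUR 11089.31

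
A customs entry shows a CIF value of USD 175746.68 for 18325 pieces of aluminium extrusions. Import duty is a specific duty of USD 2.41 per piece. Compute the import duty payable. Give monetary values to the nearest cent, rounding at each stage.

Import duty = 18325 × 2.41 = 44163.25

Import duty: USD 44163.25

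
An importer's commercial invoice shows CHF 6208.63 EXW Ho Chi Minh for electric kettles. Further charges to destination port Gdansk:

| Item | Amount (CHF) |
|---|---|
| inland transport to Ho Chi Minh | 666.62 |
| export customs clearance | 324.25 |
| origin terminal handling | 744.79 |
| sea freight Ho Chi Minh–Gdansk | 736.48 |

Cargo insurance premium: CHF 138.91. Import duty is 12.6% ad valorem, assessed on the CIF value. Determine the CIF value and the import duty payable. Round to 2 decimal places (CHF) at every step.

CIF value: CHF 8819.68; import duty: CHF 1111.28

CIF = EXW price + pre-shipment costs + freight + insurance
CIF = 6208.63 + 666.62 + 324.25 + 744.79 + 736.48 + 138.91 = 8819.68
Import duty = 8819.68 × 12.6% = 1111.28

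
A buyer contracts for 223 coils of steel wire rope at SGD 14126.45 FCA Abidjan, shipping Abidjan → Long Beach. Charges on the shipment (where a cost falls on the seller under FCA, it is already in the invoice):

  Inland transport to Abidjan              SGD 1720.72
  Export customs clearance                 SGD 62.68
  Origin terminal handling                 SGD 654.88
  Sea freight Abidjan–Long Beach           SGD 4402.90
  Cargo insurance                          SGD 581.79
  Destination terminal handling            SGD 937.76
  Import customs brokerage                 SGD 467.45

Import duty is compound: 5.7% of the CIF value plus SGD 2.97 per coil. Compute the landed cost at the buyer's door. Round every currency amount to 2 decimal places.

FCA: the seller delivers export-cleared goods to the carrier; the buyer bears costs from that point.
Already in the invoice (seller's account under FCA): inland to port, export clearance — exclude.
CIF value = FCA price + origin terminal + freight + insurance = 14126.45 + 654.88 + 4402.90 + 581.79 = 19766.02
Ad valorem component: 19766.02 × 5.7% = 1126.66
Specific component: 223 × 2.97 = 662.31
Import duty = 1126.66 + 662.31 = 1788.97
Buyer bears: origin terminal 654.88 + freight 4402.90 + insurance 581.79 + destination terminal 937.76 + brokerage 467.45 + duty 1788.97 = 8833.75
Landed cost = invoice 14126.45 + 8833.75 = 22960.20

Total landed cost: SGD 22960.20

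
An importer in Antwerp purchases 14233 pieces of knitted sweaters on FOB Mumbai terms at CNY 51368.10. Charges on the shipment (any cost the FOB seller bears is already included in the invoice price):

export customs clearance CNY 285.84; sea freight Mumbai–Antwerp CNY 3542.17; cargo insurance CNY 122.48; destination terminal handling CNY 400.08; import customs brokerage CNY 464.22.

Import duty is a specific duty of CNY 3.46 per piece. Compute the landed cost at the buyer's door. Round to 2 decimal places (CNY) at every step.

Total landed cost: CNY 105143.23

FOB: the seller bears costs until goods are on board at the origin port; the buyer bears freight, insurance and all costs thereafter.
Already in the invoice (seller's account under FOB): export clearance — exclude.
CIF value = FOB price + freight + insurance = 51368.10 + 3542.17 + 122.48 = 55032.75
Import duty = 14233 × 3.46 = 49246.18
Buyer bears: freight 3542.17 + insurance 122.48 + destination terminal 400.08 + brokerage 464.22 + duty 49246.18 = 53775.13
Landed cost = invoice 51368.10 + 53775.13 = 105143.23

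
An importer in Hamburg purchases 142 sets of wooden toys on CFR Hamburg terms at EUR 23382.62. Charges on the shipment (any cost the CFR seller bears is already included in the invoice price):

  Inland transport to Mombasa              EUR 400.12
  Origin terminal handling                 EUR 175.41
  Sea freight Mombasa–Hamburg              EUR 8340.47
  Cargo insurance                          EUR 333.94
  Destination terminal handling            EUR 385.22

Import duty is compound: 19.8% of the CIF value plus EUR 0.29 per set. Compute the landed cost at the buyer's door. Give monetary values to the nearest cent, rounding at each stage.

Total landed cost: EUR 28838.84

CFR: the seller pays costs through ocean freight to the destination port, but not insurance.
Already in the invoice (seller's account under CFR): inland to port, origin terminal, freight — exclude.
CIF value = CFR price + insurance = 23382.62 + 333.94 = 23716.56
Ad valorem component: 23716.56 × 19.8% = 4695.88
Specific component: 142 × 0.29 = 41.18
Import duty = 4695.88 + 41.18 = 4737.06
Buyer bears: insurance 333.94 + destination terminal 385.22 + duty 4737.06 = 5456.22
Landed cost = invoice 23382.62 + 5456.22 = 28838.84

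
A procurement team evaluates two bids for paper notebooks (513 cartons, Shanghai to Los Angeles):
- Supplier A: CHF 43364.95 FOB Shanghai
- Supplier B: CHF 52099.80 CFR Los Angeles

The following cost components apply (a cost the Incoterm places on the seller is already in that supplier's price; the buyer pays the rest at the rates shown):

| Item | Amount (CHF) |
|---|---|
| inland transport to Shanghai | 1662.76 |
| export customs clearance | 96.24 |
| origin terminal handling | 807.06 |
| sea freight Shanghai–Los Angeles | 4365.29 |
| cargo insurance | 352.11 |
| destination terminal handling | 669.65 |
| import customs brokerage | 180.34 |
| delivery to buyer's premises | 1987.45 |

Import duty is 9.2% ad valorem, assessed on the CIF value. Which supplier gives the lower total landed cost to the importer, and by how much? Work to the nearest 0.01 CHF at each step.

Supplier A (FOB):
CIF value = FOB price + freight + insurance = 43364.95 + 4365.29 + 352.11 = 48082.35
Import duty = 48082.35 × 9.2% = 4423.58
Buyer bears (A): 4365.29 + 352.11 + 669.65 + 180.34 + 1987.45 = 7554.84
Landed cost (A) = invoice 43364.95 + 7554.84 + duty 4423.58 = 55343.37
Supplier B (CFR):
CIF value = CFR price + insurance = 52099.80 + 352.11 = 52451.91
Import duty = 52451.91 × 9.2% = 4825.58
Buyer bears (B): 352.11 + 669.65 + 180.34 + 1987.45 = 3189.55
Landed cost (B) = invoice 52099.80 + 3189.55 + duty 4825.58 = 60114.93
Difference = |55343.37 − 60114.93| = 4771.56

Supplier A is cheaper by CHF 4771.56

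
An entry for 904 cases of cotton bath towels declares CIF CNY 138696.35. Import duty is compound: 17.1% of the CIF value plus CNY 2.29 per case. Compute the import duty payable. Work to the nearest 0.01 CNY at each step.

Import duty: CNY 25787.24

Ad valorem component: 138696.35 × 17.1% = 23717.08
Specific component: 904 × 2.29 = 2070.16
Import duty = 23717.08 + 2070.16 = 25787.24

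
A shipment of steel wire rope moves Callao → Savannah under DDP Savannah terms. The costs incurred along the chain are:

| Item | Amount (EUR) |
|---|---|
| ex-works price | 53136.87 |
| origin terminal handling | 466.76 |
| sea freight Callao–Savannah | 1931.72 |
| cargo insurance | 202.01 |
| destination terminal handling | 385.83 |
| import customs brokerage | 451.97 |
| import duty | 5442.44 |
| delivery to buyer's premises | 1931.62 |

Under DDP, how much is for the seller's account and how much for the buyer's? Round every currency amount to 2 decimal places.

DDP: the seller bears all costs including import duty.
Seller's account: goods 53136.87 + origin terminal 466.76 + freight 1931.72 + insurance 202.01 + destination terminal 385.83 + brokerage 451.97 + duty 5442.44 + delivery 1931.62 = 63949.22
Buyer's account: 0.00

Seller: EUR 63949.22; buyer: EUR 0.00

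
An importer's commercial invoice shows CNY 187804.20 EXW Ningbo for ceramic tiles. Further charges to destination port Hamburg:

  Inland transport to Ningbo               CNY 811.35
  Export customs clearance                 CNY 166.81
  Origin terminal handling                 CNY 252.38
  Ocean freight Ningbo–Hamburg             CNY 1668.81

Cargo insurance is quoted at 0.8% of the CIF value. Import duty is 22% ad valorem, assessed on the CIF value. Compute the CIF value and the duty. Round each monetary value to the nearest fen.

CIF value: CNY 192241.48; import duty: CNY 42293.13

Let C be the CIF value. C = EXW price + pre-shipment costs + freight + 0.8% × C
C − 0.8% × C = 187804.20 + 811.35 + 166.81 + 252.38 + 1668.81
0.992 × C = 190703.55
C = 190703.55 / 0.992 = 192241.48
Insurance premium = 0.8% × 192241.48 = 1537.93
Import duty = 192241.48 × 22% = 42293.13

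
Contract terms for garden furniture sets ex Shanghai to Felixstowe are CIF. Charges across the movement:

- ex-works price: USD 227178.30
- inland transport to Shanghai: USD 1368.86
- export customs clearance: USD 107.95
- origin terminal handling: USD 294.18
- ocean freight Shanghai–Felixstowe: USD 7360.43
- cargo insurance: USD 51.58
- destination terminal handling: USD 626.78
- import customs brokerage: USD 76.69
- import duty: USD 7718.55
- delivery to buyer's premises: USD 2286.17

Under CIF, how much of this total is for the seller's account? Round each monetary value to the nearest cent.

CIF: the seller pays costs through ocean freight and marine insurance to the destination port.
Seller's account: goods 227178.30 + inland to port 1368.86 + export clearance 107.95 + origin terminal 294.18 + freight 7360.43 + insurance 51.58 = 236361.30
Buyer's account: destination terminal 626.78 + brokerage 76.69 + duty 7718.55 + delivery 2286.17 = 10708.19

Seller's account: USD 236361.30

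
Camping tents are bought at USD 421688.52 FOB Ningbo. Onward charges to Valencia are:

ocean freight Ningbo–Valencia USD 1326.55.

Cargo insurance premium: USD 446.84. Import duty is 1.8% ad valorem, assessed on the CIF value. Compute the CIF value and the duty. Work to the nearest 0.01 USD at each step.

CIF value: USD 423461.91; import duty: USD 7622.31

CIF = FOB price + freight + insurance
CIF = 421688.52 + 1326.55 + 446.84 = 423461.91
Import duty = 423461.91 × 1.8% = 7622.31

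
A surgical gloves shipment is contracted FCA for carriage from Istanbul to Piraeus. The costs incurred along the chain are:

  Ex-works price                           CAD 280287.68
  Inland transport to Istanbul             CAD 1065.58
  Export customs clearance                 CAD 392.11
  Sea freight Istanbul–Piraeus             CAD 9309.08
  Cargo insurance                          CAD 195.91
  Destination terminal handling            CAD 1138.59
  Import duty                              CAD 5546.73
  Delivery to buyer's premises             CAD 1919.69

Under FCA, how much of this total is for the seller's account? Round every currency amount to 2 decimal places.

FCA: the seller delivers export-cleared goods to the carrier; the buyer bears costs from that point.
Seller's account: goods 280287.68 + inland to port 1065.58 + export clearance 392.11 = 281745.37
Buyer's account: freight 9309.08 + insurance 195.91 + destination terminal 1138.59 + duty 5546.73 + delivery 1919.69 = 18110.00

Seller's account: CAD 281745.37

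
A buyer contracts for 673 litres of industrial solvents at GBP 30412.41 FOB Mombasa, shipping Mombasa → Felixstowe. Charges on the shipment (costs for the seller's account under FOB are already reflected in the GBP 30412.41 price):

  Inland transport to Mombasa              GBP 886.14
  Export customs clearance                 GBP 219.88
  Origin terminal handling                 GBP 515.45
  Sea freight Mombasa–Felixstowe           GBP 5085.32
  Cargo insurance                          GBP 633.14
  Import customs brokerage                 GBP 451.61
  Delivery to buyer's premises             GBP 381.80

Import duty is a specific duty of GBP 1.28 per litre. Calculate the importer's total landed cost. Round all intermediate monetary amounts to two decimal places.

FOB: the seller bears costs until goods are on board at the origin port; the buyer bears freight, insurance and all costs thereafter.
Already in the invoice (seller's account under FOB): inland to port, export clearance, origin terminal — exclude.
CIF value = FOB price + freight + insurance = 30412.41 + 5085.32 + 633.14 = 36130.87
Import duty = 673 × 1.28 = 861.44
Buyer bears: freight 5085.32 + insurance 633.14 + brokerage 451.61 + delivery 381.80 + duty 861.44 = 7413.31
Landed cost = invoice 30412.41 + 7413.31 = 37825.72

Total landed cost: GBP 37825.72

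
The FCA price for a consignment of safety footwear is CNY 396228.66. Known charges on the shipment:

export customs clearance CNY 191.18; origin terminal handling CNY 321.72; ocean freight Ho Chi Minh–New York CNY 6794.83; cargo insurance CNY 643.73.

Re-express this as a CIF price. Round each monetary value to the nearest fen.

Not relevant to the conversion: export clearance — on the seller under both FCA and CIF; already in the FCA price and stays in the CIF price.
From FCA to CIF, the seller additionally bears: origin terminal, freight, insurance.
CIF price = 396228.66 + 321.72 + 6794.83 + 643.73 = 403988.94

CIF price: CNY 403988.94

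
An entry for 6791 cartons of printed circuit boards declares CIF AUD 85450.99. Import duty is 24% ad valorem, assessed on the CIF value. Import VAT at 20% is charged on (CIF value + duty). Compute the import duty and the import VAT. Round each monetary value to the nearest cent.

Import duty = 85450.99 × 24% = 20508.24
VAT base = CIF + duty = 85450.99 + 20508.24 = 105959.23
Import VAT = 105959.23 × 20% = 21191.85

Import duty: AUD 20508.24; import VAT: AUD 21191.85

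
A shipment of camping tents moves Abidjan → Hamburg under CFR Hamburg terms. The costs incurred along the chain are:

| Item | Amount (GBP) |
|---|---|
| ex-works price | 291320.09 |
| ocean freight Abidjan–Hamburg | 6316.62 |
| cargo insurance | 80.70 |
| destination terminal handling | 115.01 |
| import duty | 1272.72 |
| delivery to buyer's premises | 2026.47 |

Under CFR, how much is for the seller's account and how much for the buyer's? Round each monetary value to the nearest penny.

CFR: the seller pays costs through ocean freight to the destination port, but not insurance.
Seller's account: goods 291320.09 + freight 6316.62 = 297636.71
Buyer's account: insurance 80.70 + destination terminal 115.01 + duty 1272.72 + delivery 2026.47 = 3494.90

Seller: GBP 297636.71; buyer: GBP 3494.90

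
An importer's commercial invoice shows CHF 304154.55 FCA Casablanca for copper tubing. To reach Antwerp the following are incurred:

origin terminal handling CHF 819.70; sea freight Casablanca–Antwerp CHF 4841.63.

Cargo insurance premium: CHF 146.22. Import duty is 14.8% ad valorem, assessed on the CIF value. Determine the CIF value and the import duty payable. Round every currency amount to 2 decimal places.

CIF value: CHF 309962.10; import duty: CHF 45874.39

CIF = FCA price + pre-shipment costs + freight + insurance
CIF = 304154.55 + 819.70 + 4841.63 + 146.22 = 309962.10
Import duty = 309962.10 × 14.8% = 45874.39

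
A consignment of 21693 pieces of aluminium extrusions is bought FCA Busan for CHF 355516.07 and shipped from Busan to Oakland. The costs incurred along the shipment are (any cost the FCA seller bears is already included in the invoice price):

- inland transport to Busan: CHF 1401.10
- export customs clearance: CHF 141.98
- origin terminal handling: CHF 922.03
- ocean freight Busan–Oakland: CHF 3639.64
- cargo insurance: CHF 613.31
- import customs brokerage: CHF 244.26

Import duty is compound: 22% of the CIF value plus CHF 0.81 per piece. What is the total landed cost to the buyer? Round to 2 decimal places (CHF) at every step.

FCA: the seller delivers export-cleared goods to the carrier; the buyer bears costs from that point.
Already in the invoice (seller's account under FCA): inland to port, export clearance — exclude.
CIF value = FCA price + origin terminal + freight + insurance = 355516.07 + 922.03 + 3639.64 + 613.31 = 360691.05
Ad valorem component: 360691.05 × 22% = 79352.03
Specific component: 21693 × 0.81 = 17571.33
Import duty = 79352.03 + 17571.33 = 96923.36
Buyer bears: origin terminal 922.03 + freight 3639.64 + insurance 613.31 + brokerage 244.26 + duty 96923.36 = 102342.60
Landed cost = invoice 355516.07 + 102342.60 = 457858.67

Total landed cost: CHF 457858.67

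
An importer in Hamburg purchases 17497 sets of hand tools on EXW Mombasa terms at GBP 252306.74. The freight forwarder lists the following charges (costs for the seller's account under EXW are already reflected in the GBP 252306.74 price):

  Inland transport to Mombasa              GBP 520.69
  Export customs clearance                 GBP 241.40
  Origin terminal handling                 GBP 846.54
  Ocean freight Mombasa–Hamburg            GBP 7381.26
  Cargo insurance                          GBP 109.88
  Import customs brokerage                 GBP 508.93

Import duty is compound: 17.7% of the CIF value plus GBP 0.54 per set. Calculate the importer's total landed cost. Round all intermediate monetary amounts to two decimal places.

EXW: the seller makes goods available at their premises; the buyer bears all onward costs.
CIF value = EXW price + inland to port + export clearance + origin terminal + freight + insurance = 252306.74 + 520.69 + 241.40 + 846.54 + 7381.26 + 109.88 = 261406.51
Ad valorem component: 261406.51 × 17.7% = 46268.95
Specific component: 17497 × 0.54 = 9448.38
Import duty = 46268.95 + 9448.38 = 55717.33
Buyer bears: inland to port 520.69 + export clearance 241.40 + origin terminal 846.54 + freight 7381.26 + insurance 109.88 + brokerage 508.93 + duty 55717.33 = 65326.03
Landed cost = invoice 252306.74 + 65326.03 = 317632.77

Total landed cost: GBP 317632.77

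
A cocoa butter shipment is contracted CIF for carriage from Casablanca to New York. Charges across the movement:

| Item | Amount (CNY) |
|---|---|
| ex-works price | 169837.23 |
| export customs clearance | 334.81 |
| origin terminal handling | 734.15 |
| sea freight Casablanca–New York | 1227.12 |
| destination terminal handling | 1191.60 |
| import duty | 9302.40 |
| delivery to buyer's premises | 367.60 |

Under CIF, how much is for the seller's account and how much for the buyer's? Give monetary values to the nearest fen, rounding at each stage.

CIF: the seller pays costs through ocean freight and marine insurance to the destination port.
Seller's account: goods 169837.23 + export clearance 334.81 + origin terminal 734.15 + freight 1227.12 = 172133.31
Buyer's account: destination terminal 1191.60 + duty 9302.40 + delivery 367.60 = 10861.60

Seller: CNY 172133.31; buyer: CNY 10861.60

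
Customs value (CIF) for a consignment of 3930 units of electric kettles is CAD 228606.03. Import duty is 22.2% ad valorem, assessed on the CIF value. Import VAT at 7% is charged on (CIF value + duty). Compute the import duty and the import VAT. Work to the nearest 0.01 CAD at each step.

Import duty: CAD 50750.54; import VAT: CAD 19554.96

Import duty = 228606.03 × 22.2% = 50750.54
VAT base = CIF + duty = 228606.03 + 50750.54 = 279356.57
Import VAT = 279356.57 × 7% = 19554.96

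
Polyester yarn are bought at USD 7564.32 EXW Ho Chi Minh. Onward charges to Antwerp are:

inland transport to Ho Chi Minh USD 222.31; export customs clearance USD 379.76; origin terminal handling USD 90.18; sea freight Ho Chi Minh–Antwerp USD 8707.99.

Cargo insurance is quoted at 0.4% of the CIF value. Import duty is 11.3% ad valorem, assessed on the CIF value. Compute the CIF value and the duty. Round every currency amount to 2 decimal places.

Let C be the CIF value. C = EXW price + pre-shipment costs + freight + 0.4% × C
C − 0.4% × C = 7564.32 + 222.31 + 379.76 + 90.18 + 8707.99
0.996 × C = 16964.56
C = 16964.56 / 0.996 = 17032.69
Insurance premium = 0.4% × 17032.69 = 68.13
Import duty = 17032.69 × 11.3% = 1924.69

CIF value: USD 17032.69; import duty: USD 1924.69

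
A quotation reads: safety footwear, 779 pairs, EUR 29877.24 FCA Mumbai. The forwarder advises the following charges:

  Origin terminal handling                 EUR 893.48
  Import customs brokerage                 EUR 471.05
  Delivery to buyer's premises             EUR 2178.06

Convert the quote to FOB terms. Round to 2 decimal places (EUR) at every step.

FOB price: EUR 30770.72

Not relevant to the conversion: delivery, brokerage — on the buyer under both terms; not part of either seller's price.
From FCA to FOB, the seller additionally bears: origin terminal.
FOB price = 29877.24 + 893.48 = 30770.72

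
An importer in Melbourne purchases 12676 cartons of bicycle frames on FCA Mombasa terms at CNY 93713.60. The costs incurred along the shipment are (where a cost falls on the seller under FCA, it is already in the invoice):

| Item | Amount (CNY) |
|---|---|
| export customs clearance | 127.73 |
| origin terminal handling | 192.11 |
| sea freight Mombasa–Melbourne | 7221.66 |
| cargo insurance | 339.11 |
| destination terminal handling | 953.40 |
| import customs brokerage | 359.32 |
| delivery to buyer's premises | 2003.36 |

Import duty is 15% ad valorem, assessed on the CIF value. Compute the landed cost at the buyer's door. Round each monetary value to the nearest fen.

Total landed cost: CNY 120002.53

FCA: the seller delivers export-cleared goods to the carrier; the buyer bears costs from that point.
Already in the invoice (seller's account under FCA): export clearance — exclude.
CIF value = FCA price + origin terminal + freight + insurance = 93713.60 + 192.11 + 7221.66 + 339.11 = 101466.48
Import duty = 101466.48 × 15% = 15219.97
Buyer bears: origin terminal 192.11 + freight 7221.66 + insurance 339.11 + destination terminal 953.40 + brokerage 359.32 + delivery 2003.36 + duty 15219.97 = 26288.93
Landed cost = invoice 93713.60 + 26288.93 = 120002.53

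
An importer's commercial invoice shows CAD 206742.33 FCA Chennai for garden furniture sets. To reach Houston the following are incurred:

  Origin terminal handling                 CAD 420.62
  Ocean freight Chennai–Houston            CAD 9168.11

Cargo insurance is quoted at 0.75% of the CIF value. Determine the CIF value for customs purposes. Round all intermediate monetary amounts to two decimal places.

Let C be the CIF value. C = FCA price + pre-shipment costs + freight + 0.75% × C
C − 0.75% × C = 206742.33 + 420.62 + 9168.11
0.9925 × C = 216331.06
C = 216331.06 / 0.9925 = 217965.80
Insurance premium = 0.75% × 217965.80 = 1634.74

CIF value: CAD 217965.80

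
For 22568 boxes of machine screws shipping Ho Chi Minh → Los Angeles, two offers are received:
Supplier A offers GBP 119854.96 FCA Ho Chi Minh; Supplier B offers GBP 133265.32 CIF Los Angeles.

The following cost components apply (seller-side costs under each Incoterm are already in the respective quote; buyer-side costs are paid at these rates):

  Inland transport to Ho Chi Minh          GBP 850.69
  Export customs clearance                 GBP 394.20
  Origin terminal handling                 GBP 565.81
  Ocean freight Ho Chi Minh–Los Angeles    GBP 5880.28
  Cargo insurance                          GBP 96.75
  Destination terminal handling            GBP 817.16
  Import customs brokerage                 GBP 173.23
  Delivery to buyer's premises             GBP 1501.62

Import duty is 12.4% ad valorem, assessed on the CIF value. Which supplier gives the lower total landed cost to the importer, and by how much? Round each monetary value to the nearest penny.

Supplier A is cheaper by GBP 7719.09

Supplier A (FCA):
CIF value = FCA price + origin terminal + freight + insurance = 119854.96 + 565.81 + 5880.28 + 96.75 = 126397.80
Import duty = 126397.80 × 12.4% = 15673.33
Buyer bears (A): 565.81 + 5880.28 + 96.75 + 817.16 + 173.23 + 1501.62 = 9034.85
Landed cost (A) = invoice 119854.96 + 9034.85 + duty 15673.33 = 144563.14
Supplier B (CIF):
The CIF price already equals the CIF value: 133265.32
Import duty = 133265.32 × 12.4% = 16524.90
Buyer bears (B): 817.16 + 173.23 + 1501.62 = 2492.01
Landed cost (B) = invoice 133265.32 + 2492.01 + duty 16524.90 = 152282.23
Difference = |144563.14 − 152282.23| = 7719.09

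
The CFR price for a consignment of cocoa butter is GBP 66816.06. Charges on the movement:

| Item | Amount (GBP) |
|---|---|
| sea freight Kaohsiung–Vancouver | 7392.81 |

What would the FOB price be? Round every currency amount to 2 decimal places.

From CFR to FOB, the seller no longer bears: freight.
FOB price = 66816.06 − 7392.81 = 59423.25

FOB price: GBP 59423.25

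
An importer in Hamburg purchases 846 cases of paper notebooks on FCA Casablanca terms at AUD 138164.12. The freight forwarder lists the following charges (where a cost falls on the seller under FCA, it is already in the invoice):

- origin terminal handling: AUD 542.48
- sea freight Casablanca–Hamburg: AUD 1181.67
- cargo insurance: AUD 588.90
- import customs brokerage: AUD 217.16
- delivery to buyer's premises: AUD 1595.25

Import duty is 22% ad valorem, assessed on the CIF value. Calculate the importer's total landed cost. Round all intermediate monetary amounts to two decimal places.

Total landed cost: AUD 173194.56

FCA: the seller delivers export-cleared goods to the carrier; the buyer bears costs from that point.
CIF value = FCA price + origin terminal + freight + insurance = 138164.12 + 542.48 + 1181.67 + 588.90 = 140477.17
Import duty = 140477.17 × 22% = 30904.98
Buyer bears: origin terminal 542.48 + freight 1181.67 + insurance 588.90 + brokerage 217.16 + delivery 1595.25 + duty 30904.98 = 35030.44
Landed cost = invoice 138164.12 + 35030.44 = 173194.56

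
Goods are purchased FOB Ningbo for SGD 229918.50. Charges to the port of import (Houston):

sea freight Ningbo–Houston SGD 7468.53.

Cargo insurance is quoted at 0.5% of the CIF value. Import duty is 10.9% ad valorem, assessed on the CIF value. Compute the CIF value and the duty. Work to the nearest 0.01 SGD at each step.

Let C be the CIF value. C = FOB price + freight + 0.5% × C
C − 0.5% × C = 229918.50 + 7468.53
0.995 × C = 237387.03
C = 237387.03 / 0.995 = 238579.93
Insurance premium = 0.5% × 238579.93 = 1192.90
Import duty = 238579.93 × 10.9% = 26005.21

CIF value: SGD 238579.93; import duty: SGD 26005.21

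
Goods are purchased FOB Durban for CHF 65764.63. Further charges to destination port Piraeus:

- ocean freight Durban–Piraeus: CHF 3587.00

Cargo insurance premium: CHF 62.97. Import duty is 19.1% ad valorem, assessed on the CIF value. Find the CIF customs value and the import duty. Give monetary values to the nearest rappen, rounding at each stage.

CIF value: CHF 69414.60; import duty: CHF 13258.19

CIF = FOB price + freight + insurance
CIF = 65764.63 + 3587.00 + 62.97 = 69414.60
Import duty = 69414.60 × 19.1% = 13258.19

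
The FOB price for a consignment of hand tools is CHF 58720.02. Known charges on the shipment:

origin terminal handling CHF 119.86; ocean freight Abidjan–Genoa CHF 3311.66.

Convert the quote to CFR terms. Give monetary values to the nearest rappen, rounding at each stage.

CFR price: CHF 62031.68

Not relevant to the conversion: origin terminal — on the seller under both FOB and CFR; already in the FOB price and stays in the CFR price.
From FOB to CFR, the seller additionally bears: freight.
CFR price = 58720.02 + 3311.66 = 62031.68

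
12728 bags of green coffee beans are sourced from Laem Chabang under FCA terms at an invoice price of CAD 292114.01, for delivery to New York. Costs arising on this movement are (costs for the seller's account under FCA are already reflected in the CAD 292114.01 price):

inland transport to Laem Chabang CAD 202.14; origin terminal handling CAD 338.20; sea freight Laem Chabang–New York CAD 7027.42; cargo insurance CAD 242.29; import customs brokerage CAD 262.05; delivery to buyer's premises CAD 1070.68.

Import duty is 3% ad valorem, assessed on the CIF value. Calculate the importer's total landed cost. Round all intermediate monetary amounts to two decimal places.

FCA: the seller delivers export-cleared goods to the carrier; the buyer bears costs from that point.
Already in the invoice (seller's account under FCA): inland to port — exclude.
CIF value = FCA price + origin terminal + freight + insurance = 292114.01 + 338.20 + 7027.42 + 242.29 = 299721.92
Import duty = 299721.92 × 3% = 8991.66
Buyer bears: origin terminal 338.20 + freight 7027.42 + insurance 242.29 + brokerage 262.05 + delivery 1070.68 + duty 8991.66 = 17932.30
Landed cost = invoice 292114.01 + 17932.30 = 310046.31

Total landed cost: CAD 310046.31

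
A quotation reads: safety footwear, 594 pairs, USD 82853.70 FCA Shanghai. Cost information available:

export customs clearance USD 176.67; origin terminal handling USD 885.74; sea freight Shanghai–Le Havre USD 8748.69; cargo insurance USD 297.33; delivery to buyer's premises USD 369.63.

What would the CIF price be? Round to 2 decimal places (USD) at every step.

CIF price: USD 92785.46

Not relevant to the conversion: export clearance — on the seller under both FCA and CIF; already in the FCA price and stays in the CIF price. delivery — on the buyer under both terms; not part of either seller's price.
From FCA to CIF, the seller additionally bears: origin terminal, freight, insurance.
CIF price = 82853.70 + 885.74 + 8748.69 + 297.33 = 92785.46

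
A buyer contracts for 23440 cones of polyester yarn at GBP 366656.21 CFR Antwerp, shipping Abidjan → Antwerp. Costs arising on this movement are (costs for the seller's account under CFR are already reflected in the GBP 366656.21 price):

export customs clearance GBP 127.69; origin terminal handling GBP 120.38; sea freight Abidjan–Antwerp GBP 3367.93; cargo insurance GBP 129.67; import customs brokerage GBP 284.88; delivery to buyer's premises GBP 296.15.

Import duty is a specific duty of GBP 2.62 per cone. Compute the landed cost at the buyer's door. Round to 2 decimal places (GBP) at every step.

Total landed cost: GBP 428779.71

CFR: the seller pays costs through ocean freight to the destination port, but not insurance.
Already in the invoice (seller's account under CFR): export clearance, origin terminal, freight — exclude.
CIF value = CFR price + insurance = 366656.21 + 129.67 = 366785.88
Import duty = 23440 × 2.62 = 61412.80
Buyer bears: insurance 129.67 + brokerage 284.88 + delivery 296.15 + duty 61412.80 = 62123.50
Landed cost = invoice 366656.21 + 62123.50 = 428779.71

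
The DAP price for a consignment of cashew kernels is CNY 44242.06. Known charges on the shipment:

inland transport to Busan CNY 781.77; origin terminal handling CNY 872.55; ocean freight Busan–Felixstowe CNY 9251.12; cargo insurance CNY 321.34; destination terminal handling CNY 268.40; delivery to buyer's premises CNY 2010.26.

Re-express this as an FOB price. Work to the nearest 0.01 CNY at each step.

FOB price: CNY 32390.94

Not relevant to the conversion: inland to port, origin terminal — on the seller under both DAP and FOB; already in the DAP price and stays in the FOB price.
From DAP to FOB, the seller no longer bears: freight, insurance, destination terminal, delivery.
FOB price = 44242.06 − 9251.12 − 321.34 − 268.40 − 2010.26 = 32390.94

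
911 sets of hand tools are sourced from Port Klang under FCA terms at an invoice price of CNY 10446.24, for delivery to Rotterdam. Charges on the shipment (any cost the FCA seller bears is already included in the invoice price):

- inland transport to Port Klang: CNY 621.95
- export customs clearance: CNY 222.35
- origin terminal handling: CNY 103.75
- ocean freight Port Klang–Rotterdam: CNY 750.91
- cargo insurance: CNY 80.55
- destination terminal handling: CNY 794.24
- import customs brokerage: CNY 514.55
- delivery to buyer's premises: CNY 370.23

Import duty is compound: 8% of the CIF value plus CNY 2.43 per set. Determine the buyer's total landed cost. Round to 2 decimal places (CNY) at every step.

Total landed cost: CNY 16184.72

FCA: the seller delivers export-cleared goods to the carrier; the buyer bears costs from that point.
Already in the invoice (seller's account under FCA): inland to port, export clearance — exclude.
CIF value = FCA price + origin terminal + freight + insurance = 10446.24 + 103.75 + 750.91 + 80.55 = 11381.45
Ad valorem component: 11381.45 × 8% = 910.52
Specific component: 911 × 2.43 = 2213.73
Import duty = 910.52 + 2213.73 = 3124.25
Buyer bears: origin terminal 103.75 + freight 750.91 + insurance 80.55 + destination terminal 794.24 + brokerage 514.55 + delivery 370.23 + duty 3124.25 = 5738.48
Landed cost = invoice 10446.24 + 5738.48 = 16184.72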